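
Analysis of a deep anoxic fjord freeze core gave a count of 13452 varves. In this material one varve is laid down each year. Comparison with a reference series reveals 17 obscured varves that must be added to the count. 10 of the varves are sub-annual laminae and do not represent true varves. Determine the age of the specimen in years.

True varve count = 13452 − 10 + 17 = 13459.
One varve per year makes the duration 13459 years.

13459 years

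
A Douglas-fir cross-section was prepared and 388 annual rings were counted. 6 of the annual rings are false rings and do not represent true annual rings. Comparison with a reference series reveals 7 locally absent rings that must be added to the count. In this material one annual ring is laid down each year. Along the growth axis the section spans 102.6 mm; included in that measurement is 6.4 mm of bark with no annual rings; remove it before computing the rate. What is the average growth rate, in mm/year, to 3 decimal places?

0.247 mm/year

Adjusted count: 388 − 6 + 7 = 389 annual rings.
The growth record spans 102.6 − 6.4 = 96.2 mm.
96.2 mm over 389 years gives 96.2 / 389 ≈ 0.247 mm/year.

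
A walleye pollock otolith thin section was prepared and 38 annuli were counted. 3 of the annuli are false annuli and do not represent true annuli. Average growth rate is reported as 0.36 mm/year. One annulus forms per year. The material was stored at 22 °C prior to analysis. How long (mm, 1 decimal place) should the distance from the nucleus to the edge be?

12.6 mm

After corrections the count is 38 − 3 = 35 annuli.
Length ≈ 0.36 × 35 = 12.6 mm.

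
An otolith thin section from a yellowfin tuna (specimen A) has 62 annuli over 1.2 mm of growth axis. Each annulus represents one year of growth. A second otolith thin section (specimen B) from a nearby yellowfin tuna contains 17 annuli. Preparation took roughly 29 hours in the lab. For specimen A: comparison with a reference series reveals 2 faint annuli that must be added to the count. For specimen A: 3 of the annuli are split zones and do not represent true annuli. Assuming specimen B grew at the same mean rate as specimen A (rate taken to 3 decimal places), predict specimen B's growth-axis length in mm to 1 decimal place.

Specimen A: correcting the raw count gives 62 − 3 + 2 = 61 true annuli.
A: 1.2 mm over 61 years gives 1.2 / 61 ≈ 0.020 mm/yr.
B's length ≈ 0.020 × 17 = 0.3 mm.

0.3 mm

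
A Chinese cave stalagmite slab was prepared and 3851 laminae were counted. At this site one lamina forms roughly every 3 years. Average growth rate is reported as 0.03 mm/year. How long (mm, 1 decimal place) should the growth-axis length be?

346.6 mm

Multiplying by 3 years per lamina: 3851 × 3 = 11553 years.
Predicted length = 0.03 mm/year × 11553 years = 346.6 mm.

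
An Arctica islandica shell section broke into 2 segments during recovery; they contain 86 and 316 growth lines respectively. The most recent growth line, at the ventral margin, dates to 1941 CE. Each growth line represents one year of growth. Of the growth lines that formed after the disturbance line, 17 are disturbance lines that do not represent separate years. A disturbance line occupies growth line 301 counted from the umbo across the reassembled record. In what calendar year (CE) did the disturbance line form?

Total growth lines = 86 + 316 = 402.
402 − 301 = 101 growth lines lie beyond the disturbance line toward the ventral margin.
101 − 17 false = 84 true growth lines after the disturbance line.
1941 − 84 = 1857 CE.

1857 CE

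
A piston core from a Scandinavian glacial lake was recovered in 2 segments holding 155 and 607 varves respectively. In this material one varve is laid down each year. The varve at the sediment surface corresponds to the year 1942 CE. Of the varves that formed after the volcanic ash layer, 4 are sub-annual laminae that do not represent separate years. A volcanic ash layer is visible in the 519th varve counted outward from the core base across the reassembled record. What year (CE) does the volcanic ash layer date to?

Total varves = 155 + 607 = 762.
Between varve 519 and the sediment surface there are 762 − 519 = 243 varves.
Excluding 4 false varves: 243 − 4 = 239.
The varve at the sediment surface is 1942 CE, so the volcanic ash layer dates to 1942 − 239 = 1703 CE.

1703 CE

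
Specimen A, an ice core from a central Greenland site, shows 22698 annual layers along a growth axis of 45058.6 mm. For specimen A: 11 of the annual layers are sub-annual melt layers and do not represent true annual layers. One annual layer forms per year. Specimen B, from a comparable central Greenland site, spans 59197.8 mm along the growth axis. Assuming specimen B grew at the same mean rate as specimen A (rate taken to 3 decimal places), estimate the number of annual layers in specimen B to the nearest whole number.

Specimen A: true annual layer count = 22698 − 11 = 22687.
A: 45058.6 mm over 22687 years gives 45058.6 / 22687 ≈ 1.986 mm/year.
Specimen B: 59197.8 mm / 1.986 mm per year = 29807.55 years ≈ 29808 annual layers.

29808 annual layers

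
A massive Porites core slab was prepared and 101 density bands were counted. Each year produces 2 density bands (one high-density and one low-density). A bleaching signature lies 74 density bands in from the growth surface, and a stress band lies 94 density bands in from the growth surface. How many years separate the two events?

10 yr

The two markers are separated by 94 − 74 = 20 density bands.
Dividing by 2 density bands per year: 20 / 2 = 10 years.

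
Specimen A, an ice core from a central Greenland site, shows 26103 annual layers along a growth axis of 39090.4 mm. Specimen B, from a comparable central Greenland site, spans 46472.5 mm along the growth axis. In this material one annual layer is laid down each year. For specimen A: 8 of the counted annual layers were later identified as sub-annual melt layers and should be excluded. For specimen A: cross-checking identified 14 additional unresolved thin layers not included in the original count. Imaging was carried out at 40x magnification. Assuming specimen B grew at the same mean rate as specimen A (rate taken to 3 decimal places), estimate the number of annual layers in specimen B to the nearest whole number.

Specimen A: after corrections the count is 26103 − 8 + 14 = 26109 annual layers.
A: 39090.4 mm over 26109 years gives 39090.4 / 26109 ≈ 1.497 mm per year.
B spans 46472.5 / 1.497 = 31043.75 years ≈ 31044 annual layers.

31044 annual layers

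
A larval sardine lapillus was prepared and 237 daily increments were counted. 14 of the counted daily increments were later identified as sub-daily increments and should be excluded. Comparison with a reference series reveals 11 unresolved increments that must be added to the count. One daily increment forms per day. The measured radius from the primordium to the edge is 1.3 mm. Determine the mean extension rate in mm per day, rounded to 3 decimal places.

After corrections the count is 237 − 14 + 11 = 234 daily increments.
Extension rate ≈ 1.3 / 234 = 0.006 mm per day.

0.006 mm per day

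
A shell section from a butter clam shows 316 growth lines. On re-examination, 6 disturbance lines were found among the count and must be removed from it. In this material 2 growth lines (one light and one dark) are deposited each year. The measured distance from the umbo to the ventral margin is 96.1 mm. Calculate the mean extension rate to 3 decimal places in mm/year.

0.620 mm/year

Correcting the raw count gives 316 − 6 = 310 true growth lines.
310 growth lines at 2 per year is 310 / 2 = 155 years.
Extension rate ≈ 96.1 / 155 = 0.620 mm/year.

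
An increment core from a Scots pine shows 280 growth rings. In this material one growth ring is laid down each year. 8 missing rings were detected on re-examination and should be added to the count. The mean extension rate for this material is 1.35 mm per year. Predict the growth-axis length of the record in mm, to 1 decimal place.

388.8 mm

Correcting the raw count gives 280 + 8 = 288 true growth rings.
288 years at 1.35 mm/year gives 1.35 × 288 = 388.8 mm.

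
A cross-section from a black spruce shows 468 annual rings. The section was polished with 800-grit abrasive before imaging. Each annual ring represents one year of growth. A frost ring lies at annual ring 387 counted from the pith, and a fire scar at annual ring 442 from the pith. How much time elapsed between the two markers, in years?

Separation: 442 − 387 = 55 annual rings.
At one annual ring per year, 55 years elapsed between them.

55 yr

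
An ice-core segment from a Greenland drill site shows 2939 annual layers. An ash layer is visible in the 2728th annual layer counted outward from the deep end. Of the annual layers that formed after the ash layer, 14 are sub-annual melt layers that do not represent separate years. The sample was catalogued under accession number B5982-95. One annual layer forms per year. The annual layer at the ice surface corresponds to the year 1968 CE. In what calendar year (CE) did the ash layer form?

2939 − 2728 = 211 annual layers lie beyond the ash layer toward the ice surface.
211 − 14 false = 197 true annual layers after the ash layer.
1968 − 197 = 1771 CE.

1771 CE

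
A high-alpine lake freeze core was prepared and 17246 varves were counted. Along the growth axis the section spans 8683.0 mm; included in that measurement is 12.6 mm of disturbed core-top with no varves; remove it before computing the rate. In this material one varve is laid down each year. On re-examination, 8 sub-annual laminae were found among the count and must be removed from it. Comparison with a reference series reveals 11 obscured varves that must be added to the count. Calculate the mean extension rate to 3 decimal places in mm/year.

0.503 mm/year

True varve count = 17246 − 8 + 11 = 17249.
The growth record spans 8683.0 − 12.6 = 8670.4 mm.
Mean rate = 8670.4 mm / 17249 years ≈ 0.503 mm/year.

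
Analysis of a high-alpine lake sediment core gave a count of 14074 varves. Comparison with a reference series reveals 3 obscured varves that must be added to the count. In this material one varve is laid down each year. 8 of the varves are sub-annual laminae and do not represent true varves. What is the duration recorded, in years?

14069 yr

Correcting the raw count gives 14074 − 8 + 3 = 14069 true varves.
With a one-to-one varve periodicity this is 14069 years.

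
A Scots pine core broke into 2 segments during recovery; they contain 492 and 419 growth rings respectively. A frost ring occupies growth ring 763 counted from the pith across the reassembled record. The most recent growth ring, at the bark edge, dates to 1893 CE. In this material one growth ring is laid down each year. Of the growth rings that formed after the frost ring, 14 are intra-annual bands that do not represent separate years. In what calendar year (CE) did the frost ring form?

Total growth rings = 492 + 419 = 911.
911 − 763 = 148 growth rings lie beyond the frost ring toward the bark edge.
148 − 14 false = 134 true growth rings after the frost ring.
Counting back 134 years from 1893 CE places the frost ring in 1893 − 134 = 1759 CE.

1759 CE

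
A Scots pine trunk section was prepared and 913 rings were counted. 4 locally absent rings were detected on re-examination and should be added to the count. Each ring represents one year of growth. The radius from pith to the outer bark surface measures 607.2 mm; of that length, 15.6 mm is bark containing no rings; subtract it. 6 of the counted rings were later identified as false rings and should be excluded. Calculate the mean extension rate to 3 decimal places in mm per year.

0.649 mm per year

After corrections the count is 913 − 6 + 4 = 911 rings.
Removing the 15.6 mm offcut leaves 607.2 − 15.6 = 591.6 mm.
Mean rate = 591.6 mm / 911 years ≈ 0.649 mm per year.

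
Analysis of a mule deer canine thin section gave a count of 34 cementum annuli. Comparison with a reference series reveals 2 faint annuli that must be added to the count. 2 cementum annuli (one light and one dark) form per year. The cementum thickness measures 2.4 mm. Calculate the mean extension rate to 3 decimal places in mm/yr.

Correcting the raw count gives 34 + 2 = 36 true cementum annuli.
Dividing by 2 cementum annuli per year: 36 / 2 = 18 years.
Extension rate ≈ 2.4 / 18 = 0.133 mm/yr.

0.133 mm/yr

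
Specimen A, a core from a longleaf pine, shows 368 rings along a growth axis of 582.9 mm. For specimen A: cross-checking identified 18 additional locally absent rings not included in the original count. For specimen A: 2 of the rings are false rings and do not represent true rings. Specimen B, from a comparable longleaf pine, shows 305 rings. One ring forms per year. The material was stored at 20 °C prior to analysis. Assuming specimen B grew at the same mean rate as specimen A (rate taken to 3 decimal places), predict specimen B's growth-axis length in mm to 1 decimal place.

Specimen A: after corrections the count is 368 − 2 + 18 = 384 rings.
A: Extension rate ≈ 582.9 / 384 = 1.518 mm per year.
For B, 1.518 mm/year × 305 years = 463.0 mm.

463.0 mm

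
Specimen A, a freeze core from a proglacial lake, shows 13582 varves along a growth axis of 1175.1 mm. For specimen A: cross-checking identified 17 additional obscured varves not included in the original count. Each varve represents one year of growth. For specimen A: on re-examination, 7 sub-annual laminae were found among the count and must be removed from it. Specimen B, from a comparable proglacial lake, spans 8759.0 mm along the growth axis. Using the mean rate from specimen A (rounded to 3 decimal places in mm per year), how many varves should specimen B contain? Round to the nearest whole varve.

Specimen A: correcting the raw count gives 13582 − 7 + 17 = 13592 true varves.
A: Extension rate ≈ 1175.1 / 13592 = 0.086 mm/year.
For B, 8759.0 / 0.086 = 101848.84 years ≈ 101849 varves.

101849 varves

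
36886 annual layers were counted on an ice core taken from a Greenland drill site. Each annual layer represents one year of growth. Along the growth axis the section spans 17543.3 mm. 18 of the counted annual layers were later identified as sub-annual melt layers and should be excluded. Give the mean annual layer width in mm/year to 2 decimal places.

0.48 mm/year

After corrections the count is 36886 − 18 = 36868 annual layers.
Extension rate ≈ 17543.3 / 36868 = 0.48 mm/year.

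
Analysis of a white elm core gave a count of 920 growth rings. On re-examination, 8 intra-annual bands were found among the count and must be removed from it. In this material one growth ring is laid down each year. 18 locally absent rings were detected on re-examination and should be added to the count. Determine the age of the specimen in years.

930 years

True growth ring count = 920 − 8 + 18 = 930.
One growth ring per year makes the duration 930 years.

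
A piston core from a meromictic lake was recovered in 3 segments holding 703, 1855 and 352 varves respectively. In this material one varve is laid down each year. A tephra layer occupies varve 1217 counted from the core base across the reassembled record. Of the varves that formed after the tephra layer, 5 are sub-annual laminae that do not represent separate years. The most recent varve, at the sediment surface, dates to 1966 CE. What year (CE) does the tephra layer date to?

278 CE

Total varves = 703 + 1855 + 352 = 2910.
2910 − 1217 = 1693 varves lie beyond the tephra layer toward the sediment surface.
Excluding 5 false varves: 1693 − 5 = 1688.
Counting back 1688 years from 1966 CE places the tephra layer in 1966 − 1688 = 278 CE.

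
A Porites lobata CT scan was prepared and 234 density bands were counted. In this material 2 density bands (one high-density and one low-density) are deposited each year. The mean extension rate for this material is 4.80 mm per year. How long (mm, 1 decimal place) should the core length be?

234 density bands at 2 per year is 234 / 2 = 117 years.
117 years at 4.80 mm/year gives 4.80 × 117 = 561.6 mm.

561.6 mm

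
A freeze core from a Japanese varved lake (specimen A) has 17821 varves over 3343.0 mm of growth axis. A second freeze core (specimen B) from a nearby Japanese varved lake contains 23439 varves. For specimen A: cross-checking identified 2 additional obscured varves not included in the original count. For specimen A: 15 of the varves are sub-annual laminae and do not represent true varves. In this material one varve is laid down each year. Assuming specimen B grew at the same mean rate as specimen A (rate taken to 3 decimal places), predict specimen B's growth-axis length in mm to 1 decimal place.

4406.5 mm

Specimen A: after corrections the count is 17821 − 15 + 2 = 17808 varves.
A: Mean rate = 3343.0 mm / 17808 years ≈ 0.188 mm/yr.
B's length ≈ 0.188 × 23439 = 4406.5 mm.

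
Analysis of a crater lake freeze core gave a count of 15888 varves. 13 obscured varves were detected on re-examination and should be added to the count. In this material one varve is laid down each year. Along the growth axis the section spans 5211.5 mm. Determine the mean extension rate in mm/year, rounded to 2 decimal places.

After corrections the count is 15888 + 13 = 15901 varves.
Extension rate ≈ 5211.5 / 15901 = 0.33 mm/year.

0.33 mm/year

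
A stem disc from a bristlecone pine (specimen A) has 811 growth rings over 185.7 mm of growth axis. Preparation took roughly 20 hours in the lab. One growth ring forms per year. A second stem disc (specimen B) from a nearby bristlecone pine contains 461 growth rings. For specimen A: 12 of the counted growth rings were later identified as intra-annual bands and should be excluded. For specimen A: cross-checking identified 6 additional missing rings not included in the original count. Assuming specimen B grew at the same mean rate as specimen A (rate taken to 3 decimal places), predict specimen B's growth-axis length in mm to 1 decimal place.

Specimen A: true growth ring count = 811 − 12 + 6 = 805.
A: 185.7 mm over 805 years gives 185.7 / 805 ≈ 0.231 mm per year.
B's length ≈ 0.231 × 461 = 106.5 mm.

106.5 mm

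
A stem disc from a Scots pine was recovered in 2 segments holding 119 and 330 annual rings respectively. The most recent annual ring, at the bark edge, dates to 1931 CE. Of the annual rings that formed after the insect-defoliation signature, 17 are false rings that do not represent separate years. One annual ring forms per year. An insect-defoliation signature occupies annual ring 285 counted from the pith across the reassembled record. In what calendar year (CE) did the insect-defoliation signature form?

Total annual rings = 119 + 330 = 449.
The insect-defoliation signature sits at annual ring 285 from the pith, so 449 − 285 = 164 annual rings formed after it.
Excluding 17 false annual rings: 164 − 17 = 147.
Counting back 147 years from 1931 CE places the insect-defoliation signature in 1931 − 147 = 1784 CE.

1784 CE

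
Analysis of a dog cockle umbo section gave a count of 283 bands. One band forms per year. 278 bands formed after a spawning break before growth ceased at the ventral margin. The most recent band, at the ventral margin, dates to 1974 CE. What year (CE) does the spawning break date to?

1696 CE

278 bands post-date the spawning break.
Counting back 278 years from 1974 CE places the spawning break in 1974 − 278 = 1696 CE.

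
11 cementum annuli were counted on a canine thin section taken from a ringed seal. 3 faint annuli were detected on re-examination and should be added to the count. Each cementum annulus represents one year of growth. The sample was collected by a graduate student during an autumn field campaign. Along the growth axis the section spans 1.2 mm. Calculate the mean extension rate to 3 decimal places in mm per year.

Correcting the raw count gives 11 + 3 = 14 true cementum annuli.
1.2 mm over 14 years gives 1.2 / 14 ≈ 0.086 mm per year.

0.086 mm per year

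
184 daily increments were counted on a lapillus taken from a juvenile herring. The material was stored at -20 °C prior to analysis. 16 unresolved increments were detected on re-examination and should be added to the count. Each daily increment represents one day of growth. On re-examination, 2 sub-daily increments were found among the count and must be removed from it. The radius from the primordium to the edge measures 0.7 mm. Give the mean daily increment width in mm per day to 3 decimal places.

0.004 mm per day

Adjusted count: 184 − 2 + 16 = 198 daily increments.
0.7 mm over 198 days gives 0.7 / 198 ≈ 0.004 mm per day.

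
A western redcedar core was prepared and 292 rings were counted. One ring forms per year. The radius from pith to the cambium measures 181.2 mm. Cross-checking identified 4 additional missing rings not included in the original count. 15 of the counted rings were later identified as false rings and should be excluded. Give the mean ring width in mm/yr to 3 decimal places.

0.645 mm/yr

Correcting the raw count gives 292 − 15 + 4 = 281 true rings.
Extension rate ≈ 181.2 / 281 = 0.645 mm/yr.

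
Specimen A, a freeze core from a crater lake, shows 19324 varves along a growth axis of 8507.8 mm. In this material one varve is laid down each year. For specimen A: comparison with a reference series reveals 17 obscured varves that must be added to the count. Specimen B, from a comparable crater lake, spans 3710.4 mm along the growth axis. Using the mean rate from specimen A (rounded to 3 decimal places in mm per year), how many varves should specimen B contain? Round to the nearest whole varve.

8433 varves

Specimen A: after corrections the count is 19324 + 17 = 19341 varves.
A: 8507.8 mm over 19341 years gives 8507.8 / 19341 ≈ 0.440 mm per year.
B spans 3710.4 / 0.440 = 8432.73 years ≈ 8433 varves.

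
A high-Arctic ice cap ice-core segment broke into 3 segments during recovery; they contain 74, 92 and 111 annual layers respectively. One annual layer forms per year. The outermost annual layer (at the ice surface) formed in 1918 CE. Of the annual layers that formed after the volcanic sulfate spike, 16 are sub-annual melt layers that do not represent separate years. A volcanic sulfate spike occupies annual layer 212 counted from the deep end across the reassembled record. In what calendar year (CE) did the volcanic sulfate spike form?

1869 CE

Total annual layers = 74 + 92 + 111 = 277.
The volcanic sulfate spike sits at annual layer 212 from the deep end, so 277 − 212 = 65 annual layers formed after it.
Removing the 16 false annual layers leaves 65 − 16 = 49 true annual layers beyond the volcanic sulfate spike.
The annual layer at the ice surface is 1918 CE, so the volcanic sulfate spike dates to 1918 − 49 = 1869 CE.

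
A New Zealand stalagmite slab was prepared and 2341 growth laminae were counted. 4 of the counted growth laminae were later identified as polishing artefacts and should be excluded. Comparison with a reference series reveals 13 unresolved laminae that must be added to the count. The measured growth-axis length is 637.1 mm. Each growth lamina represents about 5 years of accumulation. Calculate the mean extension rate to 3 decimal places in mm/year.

Correcting the raw count gives 2341 − 4 + 13 = 2350 true growth laminae.
2350 growth laminae at 5 years each span 2350 × 5 = 11750 years.
Extension rate ≈ 637.1 / 11750 = 0.054 mm/year.

0.054 mm/year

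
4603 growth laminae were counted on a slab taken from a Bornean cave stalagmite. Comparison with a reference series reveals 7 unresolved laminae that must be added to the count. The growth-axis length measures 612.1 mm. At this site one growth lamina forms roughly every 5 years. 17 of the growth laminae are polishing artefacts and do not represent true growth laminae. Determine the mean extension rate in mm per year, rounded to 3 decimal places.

0.027 mm per year

True growth lamina count = 4603 − 17 + 7 = 4593.
Multiplying by 5 years per growth lamina: 4593 × 5 = 22965 years.
Extension rate ≈ 612.1 / 22965 = 0.027 mm per year.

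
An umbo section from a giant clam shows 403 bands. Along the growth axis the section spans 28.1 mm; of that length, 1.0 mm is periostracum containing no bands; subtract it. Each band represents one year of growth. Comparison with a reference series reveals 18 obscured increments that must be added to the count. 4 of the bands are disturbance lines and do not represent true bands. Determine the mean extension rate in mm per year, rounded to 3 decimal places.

0.065 mm per year

Adjusted count: 403 − 4 + 18 = 417 bands.
Removing the 1.0 mm offcut leaves 28.1 − 1.0 = 27.1 mm.
27.1 mm over 417 years gives 27.1 / 417 ≈ 0.065 mm per year.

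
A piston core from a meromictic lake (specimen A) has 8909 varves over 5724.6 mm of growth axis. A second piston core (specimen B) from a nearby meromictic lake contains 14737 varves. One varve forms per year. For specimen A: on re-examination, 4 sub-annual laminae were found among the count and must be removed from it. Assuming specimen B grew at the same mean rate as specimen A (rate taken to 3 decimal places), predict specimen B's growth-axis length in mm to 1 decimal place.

9475.9 mm

Specimen A: true varve count = 8909 − 4 = 8905.
A: Mean rate = 5724.6 mm / 8905 years ≈ 0.643 mm per year.
For B, 0.643 mm/year × 14737 years = 9475.9 mm.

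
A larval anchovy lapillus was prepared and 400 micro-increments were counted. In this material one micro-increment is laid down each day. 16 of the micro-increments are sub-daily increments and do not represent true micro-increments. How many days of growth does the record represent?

After corrections the count is 400 − 16 = 384 micro-increments.
One micro-increment per day makes the duration 384 days.

384 d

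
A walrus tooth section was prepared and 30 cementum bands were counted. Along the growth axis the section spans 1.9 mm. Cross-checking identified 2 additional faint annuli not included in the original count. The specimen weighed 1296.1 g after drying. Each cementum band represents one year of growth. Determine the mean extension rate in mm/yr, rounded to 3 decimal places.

0.059 mm/yr

Correcting the raw count gives 30 + 2 = 32 true cementum bands.
Extension rate ≈ 1.9 / 32 = 0.059 mm/yr.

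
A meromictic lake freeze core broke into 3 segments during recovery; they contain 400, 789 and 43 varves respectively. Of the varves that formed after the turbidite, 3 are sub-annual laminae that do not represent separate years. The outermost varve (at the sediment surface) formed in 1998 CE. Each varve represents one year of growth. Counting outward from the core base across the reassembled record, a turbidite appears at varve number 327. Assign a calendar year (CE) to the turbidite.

1096 CE

Total varves = 400 + 789 + 43 = 1232.
The turbidite sits at varve 327 from the core base, so 1232 − 327 = 905 varves formed after it.
905 − 3 false = 902 true varves after the turbidite.
1998 − 902 = 1096 CE.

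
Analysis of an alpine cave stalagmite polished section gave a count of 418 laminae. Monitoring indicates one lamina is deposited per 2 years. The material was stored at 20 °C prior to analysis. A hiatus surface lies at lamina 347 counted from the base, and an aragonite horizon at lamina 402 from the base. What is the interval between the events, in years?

110 yr

The two markers are separated by 402 − 347 = 55 laminae.
At 2 years per lamina, 55 × 2 = 110 years.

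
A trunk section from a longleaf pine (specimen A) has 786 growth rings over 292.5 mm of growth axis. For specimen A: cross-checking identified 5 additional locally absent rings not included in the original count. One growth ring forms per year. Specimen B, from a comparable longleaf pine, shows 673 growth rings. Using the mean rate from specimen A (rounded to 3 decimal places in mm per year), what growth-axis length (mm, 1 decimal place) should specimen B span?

249.0 mm

Specimen A: adjusted count: 786 + 5 = 791 growth rings.
A: Extension rate ≈ 292.5 / 791 = 0.370 mm/yr.
B's length ≈ 0.370 × 673 = 249.0 mm.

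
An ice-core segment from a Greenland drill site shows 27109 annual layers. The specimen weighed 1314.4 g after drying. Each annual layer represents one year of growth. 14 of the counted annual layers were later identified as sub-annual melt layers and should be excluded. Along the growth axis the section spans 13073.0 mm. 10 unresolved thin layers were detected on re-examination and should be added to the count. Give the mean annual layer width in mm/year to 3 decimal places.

True annual layer count = 27109 − 14 + 10 = 27105.
13073.0 mm over 27105 years gives 13073.0 / 27105 ≈ 0.482 mm/year.

0.482 mm/year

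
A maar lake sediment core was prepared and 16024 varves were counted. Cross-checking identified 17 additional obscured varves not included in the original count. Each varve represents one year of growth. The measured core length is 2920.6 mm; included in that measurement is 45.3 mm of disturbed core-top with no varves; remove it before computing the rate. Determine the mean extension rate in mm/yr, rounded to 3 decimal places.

0.179 mm/yr

True varve count = 16024 + 17 = 16041.
Removing the 45.3 mm offcut leaves 2920.6 − 45.3 = 2875.3 mm.
Mean rate = 2875.3 mm / 16041 years ≈ 0.179 mm/yr.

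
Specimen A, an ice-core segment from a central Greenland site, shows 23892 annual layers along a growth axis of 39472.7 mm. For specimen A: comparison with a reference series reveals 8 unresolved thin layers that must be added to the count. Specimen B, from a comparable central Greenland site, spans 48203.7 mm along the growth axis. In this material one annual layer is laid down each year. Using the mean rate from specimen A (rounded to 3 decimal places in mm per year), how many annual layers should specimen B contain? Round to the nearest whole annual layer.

Specimen A: after corrections the count is 23892 + 8 = 23900 annual layers.
A: 39472.7 mm over 23900 years gives 39472.7 / 23900 ≈ 1.652 mm/yr.
Specimen B: 48203.7 mm / 1.652 mm per year = 29179.00 years ≈ 29179 annual layers.

29179 annual layers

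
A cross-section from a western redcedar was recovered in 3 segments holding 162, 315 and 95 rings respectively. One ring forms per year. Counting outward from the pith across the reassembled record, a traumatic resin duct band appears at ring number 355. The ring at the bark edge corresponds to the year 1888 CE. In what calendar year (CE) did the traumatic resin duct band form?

1671 CE

Total rings = 162 + 315 + 95 = 572.
572 − 355 = 217 rings lie beyond the traumatic resin duct band toward the bark edge.
1888 − 217 = 1671 CE.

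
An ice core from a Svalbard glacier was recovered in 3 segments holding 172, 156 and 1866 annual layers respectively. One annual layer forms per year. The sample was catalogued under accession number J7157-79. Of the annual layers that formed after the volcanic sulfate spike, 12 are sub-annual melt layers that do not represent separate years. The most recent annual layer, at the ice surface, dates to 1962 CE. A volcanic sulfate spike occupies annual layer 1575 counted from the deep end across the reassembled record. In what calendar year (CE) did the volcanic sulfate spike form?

1355 CE

Total annual layers = 172 + 156 + 1866 = 2194.
2194 − 1575 = 619 annual layers lie beyond the volcanic sulfate spike toward the ice surface.
Excluding 12 false annual layers: 619 − 12 = 607.
The annual layer at the ice surface is 1962 CE, so the volcanic sulfate spike dates to 1962 − 607 = 1355 CE.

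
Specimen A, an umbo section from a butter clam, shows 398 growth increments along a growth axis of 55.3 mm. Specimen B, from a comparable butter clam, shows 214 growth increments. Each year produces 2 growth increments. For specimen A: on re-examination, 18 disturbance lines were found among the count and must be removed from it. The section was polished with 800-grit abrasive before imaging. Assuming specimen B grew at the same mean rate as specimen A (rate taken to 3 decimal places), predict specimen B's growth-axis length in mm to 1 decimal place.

Specimen A: adjusted count: 398 − 18 = 380 growth increments.
Specimen A: 380 growth increments at 2 per year is 380 / 2 = 190 years.
A: 55.3 mm over 190 years gives 55.3 / 190 ≈ 0.291 mm/yr.
Specimen B: with 2 growth increments per year, 214 / 2 = 107 years. Length of B = 0.291 × 107 = 31.1 mm.

31.1 mm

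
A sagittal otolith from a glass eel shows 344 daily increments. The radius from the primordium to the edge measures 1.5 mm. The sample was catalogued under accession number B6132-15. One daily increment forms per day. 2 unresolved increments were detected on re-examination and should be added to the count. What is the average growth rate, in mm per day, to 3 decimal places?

0.004 mm per day

True daily increment count = 344 + 2 = 346.
Mean rate = 1.5 mm / 346 days ≈ 0.004 mm per day.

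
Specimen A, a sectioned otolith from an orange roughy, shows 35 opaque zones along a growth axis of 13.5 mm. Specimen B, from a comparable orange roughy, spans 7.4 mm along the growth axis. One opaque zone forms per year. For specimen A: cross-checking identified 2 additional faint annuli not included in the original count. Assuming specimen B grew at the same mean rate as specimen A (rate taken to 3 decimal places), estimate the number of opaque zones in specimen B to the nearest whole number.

20 opaque zones

Specimen A: true opaque zone count = 35 + 2 = 37.
A: 13.5 mm over 37 years gives 13.5 / 37 ≈ 0.365 mm per year.
For B, 7.4 / 0.365 = 20.27 years ≈ 20 opaque zones.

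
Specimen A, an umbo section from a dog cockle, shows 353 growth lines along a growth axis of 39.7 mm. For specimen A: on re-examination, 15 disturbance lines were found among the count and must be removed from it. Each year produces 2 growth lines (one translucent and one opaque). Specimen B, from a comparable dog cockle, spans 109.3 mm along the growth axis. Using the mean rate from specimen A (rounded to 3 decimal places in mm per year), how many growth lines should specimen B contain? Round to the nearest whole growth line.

930 growth lines

Specimen A: correcting the raw count gives 353 − 15 = 338 true growth lines.
Specimen A: 338 growth lines at 2 per year is 338 / 2 = 169 years.
A: Mean rate = 39.7 mm / 169 years ≈ 0.235 mm per year.
B spans 109.3 / 0.235 = 465.11 years; at 2 growth lines per year that is 465.11 × 2 ≈ 930 growth lines.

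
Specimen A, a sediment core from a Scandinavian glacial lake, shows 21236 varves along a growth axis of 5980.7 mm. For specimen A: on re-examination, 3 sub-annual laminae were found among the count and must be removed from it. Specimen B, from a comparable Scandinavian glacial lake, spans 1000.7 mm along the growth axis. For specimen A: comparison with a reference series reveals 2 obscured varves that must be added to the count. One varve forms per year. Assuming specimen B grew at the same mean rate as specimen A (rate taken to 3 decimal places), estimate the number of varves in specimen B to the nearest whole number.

3549 varves

Specimen A: true varve count = 21236 − 3 + 2 = 21235.
A: Extension rate ≈ 5980.7 / 21235 = 0.282 mm/year.
B spans 1000.7 / 0.282 = 3548.58 years ≈ 3549 varves.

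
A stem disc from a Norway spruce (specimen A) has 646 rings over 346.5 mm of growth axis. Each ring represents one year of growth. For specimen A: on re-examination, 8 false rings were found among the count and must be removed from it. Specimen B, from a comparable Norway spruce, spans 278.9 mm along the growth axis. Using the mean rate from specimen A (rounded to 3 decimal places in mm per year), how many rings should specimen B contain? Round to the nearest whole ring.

Specimen A: true ring count = 646 − 8 = 638.
A: Mean rate = 346.5 mm / 638 years ≈ 0.543 mm/year.
Specimen B: 278.9 mm / 0.543 mm per year = 513.63 years ≈ 514 rings.

514 rings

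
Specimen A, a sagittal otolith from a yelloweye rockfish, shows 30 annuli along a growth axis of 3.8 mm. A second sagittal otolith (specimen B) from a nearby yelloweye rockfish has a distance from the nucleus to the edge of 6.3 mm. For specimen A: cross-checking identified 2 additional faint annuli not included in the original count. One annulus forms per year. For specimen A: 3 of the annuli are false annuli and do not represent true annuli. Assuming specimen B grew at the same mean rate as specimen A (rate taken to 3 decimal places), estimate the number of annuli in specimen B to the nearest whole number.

48 annuli

Specimen A: after corrections the count is 30 − 3 + 2 = 29 annuli.
A: Extension rate ≈ 3.8 / 29 = 0.131 mm per year.
For B, 6.3 / 0.131 = 48.09 years ≈ 48 annuli.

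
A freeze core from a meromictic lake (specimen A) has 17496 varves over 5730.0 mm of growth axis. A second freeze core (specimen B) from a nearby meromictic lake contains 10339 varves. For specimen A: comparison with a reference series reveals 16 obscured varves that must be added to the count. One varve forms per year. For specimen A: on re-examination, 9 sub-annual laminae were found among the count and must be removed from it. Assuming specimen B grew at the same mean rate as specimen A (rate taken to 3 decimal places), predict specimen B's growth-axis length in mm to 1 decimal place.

3380.9 mm

Specimen A: after corrections the count is 17496 − 9 + 16 = 17503 varves.
A: Mean rate = 5730.0 mm / 17503 years ≈ 0.327 mm/yr.
For B, 0.327 mm/year × 10339 years = 3380.9 mm.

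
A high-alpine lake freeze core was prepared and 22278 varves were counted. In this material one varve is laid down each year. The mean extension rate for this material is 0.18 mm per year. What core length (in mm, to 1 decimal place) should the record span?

22278 years of growth are recorded.
22278 years at 0.18 mm/year gives 0.18 × 22278 = 4010.0 mm.

4010.0 mm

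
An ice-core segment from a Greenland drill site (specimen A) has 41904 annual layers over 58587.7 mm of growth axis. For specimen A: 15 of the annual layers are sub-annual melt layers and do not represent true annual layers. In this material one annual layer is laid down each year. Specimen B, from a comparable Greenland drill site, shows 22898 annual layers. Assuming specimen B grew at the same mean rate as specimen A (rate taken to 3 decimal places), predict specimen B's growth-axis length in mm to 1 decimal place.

Specimen A: true annual layer count = 41904 − 15 = 41889.
A: Mean rate = 58587.7 mm / 41889 years ≈ 1.399 mm/yr.
For B, 1.399 mm/year × 22898 years = 32034.3 mm.

32034.3 mm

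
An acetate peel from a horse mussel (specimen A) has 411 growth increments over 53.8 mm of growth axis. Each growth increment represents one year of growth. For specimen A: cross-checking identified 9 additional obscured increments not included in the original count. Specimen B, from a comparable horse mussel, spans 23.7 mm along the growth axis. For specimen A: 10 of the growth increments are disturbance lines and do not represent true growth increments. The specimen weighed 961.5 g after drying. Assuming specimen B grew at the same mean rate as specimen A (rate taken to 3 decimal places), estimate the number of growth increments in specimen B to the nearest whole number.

Specimen A: correcting the raw count gives 411 − 10 + 9 = 410 true growth increments.
A: Extension rate ≈ 53.8 / 410 = 0.131 mm/yr.
B spans 23.7 / 0.131 = 180.92 years ≈ 181 growth increments.

181 growth increments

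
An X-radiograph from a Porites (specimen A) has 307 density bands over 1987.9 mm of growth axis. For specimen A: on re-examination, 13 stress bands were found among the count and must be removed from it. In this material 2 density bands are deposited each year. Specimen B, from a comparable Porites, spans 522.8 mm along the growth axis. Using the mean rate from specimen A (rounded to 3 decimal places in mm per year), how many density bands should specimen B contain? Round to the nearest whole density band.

77 density bands

Specimen A: correcting the raw count gives 307 − 13 = 294 true density bands.
Specimen A: with 2 density bands per year, 294 / 2 = 147 years.
A: Extension rate ≈ 1987.9 / 147 = 13.523 mm/yr.
Specimen B: 522.8 mm / 13.523 mm per year = 38.66 years; at 2 density bands per year that is 38.66 × 2 ≈ 77 density bands.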